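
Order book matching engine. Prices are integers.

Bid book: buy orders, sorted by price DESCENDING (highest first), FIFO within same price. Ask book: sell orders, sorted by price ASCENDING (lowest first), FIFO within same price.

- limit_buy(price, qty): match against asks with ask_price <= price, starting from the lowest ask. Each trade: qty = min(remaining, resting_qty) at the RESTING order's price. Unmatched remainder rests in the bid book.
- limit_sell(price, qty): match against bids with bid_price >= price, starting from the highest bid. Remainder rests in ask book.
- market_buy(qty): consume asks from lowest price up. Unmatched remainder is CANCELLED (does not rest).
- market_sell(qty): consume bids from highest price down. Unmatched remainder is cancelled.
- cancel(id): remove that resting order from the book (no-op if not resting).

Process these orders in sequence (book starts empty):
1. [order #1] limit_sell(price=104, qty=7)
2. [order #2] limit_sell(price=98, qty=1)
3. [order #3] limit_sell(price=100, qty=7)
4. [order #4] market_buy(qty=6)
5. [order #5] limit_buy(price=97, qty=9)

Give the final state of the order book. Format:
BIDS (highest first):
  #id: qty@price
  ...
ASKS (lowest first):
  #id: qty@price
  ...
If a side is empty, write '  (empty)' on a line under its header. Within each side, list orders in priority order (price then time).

After op 1 [order #1] limit_sell(price=104, qty=7): fills=none; bids=[-] asks=[#1:7@104]
After op 2 [order #2] limit_sell(price=98, qty=1): fills=none; bids=[-] asks=[#2:1@98 #1:7@104]
After op 3 [order #3] limit_sell(price=100, qty=7): fills=none; bids=[-] asks=[#2:1@98 #3:7@100 #1:7@104]
After op 4 [order #4] market_buy(qty=6): fills=#4x#2:1@98 #4x#3:5@100; bids=[-] asks=[#3:2@100 #1:7@104]
After op 5 [order #5] limit_buy(price=97, qty=9): fills=none; bids=[#5:9@97] asks=[#3:2@100 #1:7@104]

Answer: BIDS (highest first):
  #5: 9@97
ASKS (lowest first):
  #3: 2@100
  #1: 7@104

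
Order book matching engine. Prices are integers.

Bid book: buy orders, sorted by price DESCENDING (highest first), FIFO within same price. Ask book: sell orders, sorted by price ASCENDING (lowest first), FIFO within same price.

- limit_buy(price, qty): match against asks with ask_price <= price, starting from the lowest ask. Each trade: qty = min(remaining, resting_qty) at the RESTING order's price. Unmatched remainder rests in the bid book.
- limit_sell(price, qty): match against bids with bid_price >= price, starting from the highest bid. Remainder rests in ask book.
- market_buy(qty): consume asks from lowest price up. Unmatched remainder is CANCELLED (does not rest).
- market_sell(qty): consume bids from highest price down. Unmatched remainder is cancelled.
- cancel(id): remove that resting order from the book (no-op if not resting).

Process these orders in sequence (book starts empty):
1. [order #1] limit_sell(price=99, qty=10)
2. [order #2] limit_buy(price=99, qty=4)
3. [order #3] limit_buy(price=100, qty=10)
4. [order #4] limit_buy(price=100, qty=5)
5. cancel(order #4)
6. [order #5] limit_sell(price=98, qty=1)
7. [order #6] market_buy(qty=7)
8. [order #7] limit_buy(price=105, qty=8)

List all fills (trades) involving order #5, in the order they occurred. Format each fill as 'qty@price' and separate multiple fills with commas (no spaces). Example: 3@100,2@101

Answer: 1@100

Derivation:
After op 1 [order #1] limit_sell(price=99, qty=10): fills=none; bids=[-] asks=[#1:10@99]
After op 2 [order #2] limit_buy(price=99, qty=4): fills=#2x#1:4@99; bids=[-] asks=[#1:6@99]
After op 3 [order #3] limit_buy(price=100, qty=10): fills=#3x#1:6@99; bids=[#3:4@100] asks=[-]
After op 4 [order #4] limit_buy(price=100, qty=5): fills=none; bids=[#3:4@100 #4:5@100] asks=[-]
After op 5 cancel(order #4): fills=none; bids=[#3:4@100] asks=[-]
After op 6 [order #5] limit_sell(price=98, qty=1): fills=#3x#5:1@100; bids=[#3:3@100] asks=[-]
After op 7 [order #6] market_buy(qty=7): fills=none; bids=[#3:3@100] asks=[-]
After op 8 [order #7] limit_buy(price=105, qty=8): fills=none; bids=[#7:8@105 #3:3@100] asks=[-]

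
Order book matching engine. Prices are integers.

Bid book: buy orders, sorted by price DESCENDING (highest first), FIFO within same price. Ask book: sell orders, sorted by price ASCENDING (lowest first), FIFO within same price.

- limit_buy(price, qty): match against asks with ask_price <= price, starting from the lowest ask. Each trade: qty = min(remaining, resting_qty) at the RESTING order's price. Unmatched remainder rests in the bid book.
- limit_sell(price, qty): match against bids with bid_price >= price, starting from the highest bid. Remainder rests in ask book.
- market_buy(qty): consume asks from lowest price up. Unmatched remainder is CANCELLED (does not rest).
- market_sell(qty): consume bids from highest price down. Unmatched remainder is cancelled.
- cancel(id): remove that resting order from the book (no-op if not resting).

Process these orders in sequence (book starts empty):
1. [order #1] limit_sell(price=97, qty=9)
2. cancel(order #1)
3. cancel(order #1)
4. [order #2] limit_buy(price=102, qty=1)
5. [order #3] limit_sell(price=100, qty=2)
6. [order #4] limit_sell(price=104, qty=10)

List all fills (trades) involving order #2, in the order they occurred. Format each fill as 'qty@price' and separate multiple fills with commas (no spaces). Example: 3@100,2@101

Answer: 1@102

Derivation:
After op 1 [order #1] limit_sell(price=97, qty=9): fills=none; bids=[-] asks=[#1:9@97]
After op 2 cancel(order #1): fills=none; bids=[-] asks=[-]
After op 3 cancel(order #1): fills=none; bids=[-] asks=[-]
After op 4 [order #2] limit_buy(price=102, qty=1): fills=none; bids=[#2:1@102] asks=[-]
After op 5 [order #3] limit_sell(price=100, qty=2): fills=#2x#3:1@102; bids=[-] asks=[#3:1@100]
After op 6 [order #4] limit_sell(price=104, qty=10): fills=none; bids=[-] asks=[#3:1@100 #4:10@104]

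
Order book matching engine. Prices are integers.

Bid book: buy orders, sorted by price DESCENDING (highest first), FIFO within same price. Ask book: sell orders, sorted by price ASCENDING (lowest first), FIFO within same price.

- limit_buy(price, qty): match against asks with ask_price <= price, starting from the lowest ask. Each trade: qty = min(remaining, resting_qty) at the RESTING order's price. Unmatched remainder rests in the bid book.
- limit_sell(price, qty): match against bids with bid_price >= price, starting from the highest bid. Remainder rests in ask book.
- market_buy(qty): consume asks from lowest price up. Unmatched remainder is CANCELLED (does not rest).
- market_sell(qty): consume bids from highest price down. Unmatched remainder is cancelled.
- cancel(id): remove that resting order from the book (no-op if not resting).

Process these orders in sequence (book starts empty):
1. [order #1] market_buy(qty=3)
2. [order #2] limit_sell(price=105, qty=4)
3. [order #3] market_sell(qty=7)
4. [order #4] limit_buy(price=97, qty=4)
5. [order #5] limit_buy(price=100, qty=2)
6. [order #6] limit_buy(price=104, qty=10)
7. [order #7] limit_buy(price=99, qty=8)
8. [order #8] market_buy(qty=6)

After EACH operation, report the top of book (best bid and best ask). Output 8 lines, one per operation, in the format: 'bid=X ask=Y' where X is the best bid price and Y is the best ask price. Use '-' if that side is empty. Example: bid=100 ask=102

After op 1 [order #1] market_buy(qty=3): fills=none; bids=[-] asks=[-]
After op 2 [order #2] limit_sell(price=105, qty=4): fills=none; bids=[-] asks=[#2:4@105]
After op 3 [order #3] market_sell(qty=7): fills=none; bids=[-] asks=[#2:4@105]
After op 4 [order #4] limit_buy(price=97, qty=4): fills=none; bids=[#4:4@97] asks=[#2:4@105]
After op 5 [order #5] limit_buy(price=100, qty=2): fills=none; bids=[#5:2@100 #4:4@97] asks=[#2:4@105]
After op 6 [order #6] limit_buy(price=104, qty=10): fills=none; bids=[#6:10@104 #5:2@100 #4:4@97] asks=[#2:4@105]
After op 7 [order #7] limit_buy(price=99, qty=8): fills=none; bids=[#6:10@104 #5:2@100 #7:8@99 #4:4@97] asks=[#2:4@105]
After op 8 [order #8] market_buy(qty=6): fills=#8x#2:4@105; bids=[#6:10@104 #5:2@100 #7:8@99 #4:4@97] asks=[-]

Answer: bid=- ask=-
bid=- ask=105
bid=- ask=105
bid=97 ask=105
bid=100 ask=105
bid=104 ask=105
bid=104 ask=105
bid=104 ask=-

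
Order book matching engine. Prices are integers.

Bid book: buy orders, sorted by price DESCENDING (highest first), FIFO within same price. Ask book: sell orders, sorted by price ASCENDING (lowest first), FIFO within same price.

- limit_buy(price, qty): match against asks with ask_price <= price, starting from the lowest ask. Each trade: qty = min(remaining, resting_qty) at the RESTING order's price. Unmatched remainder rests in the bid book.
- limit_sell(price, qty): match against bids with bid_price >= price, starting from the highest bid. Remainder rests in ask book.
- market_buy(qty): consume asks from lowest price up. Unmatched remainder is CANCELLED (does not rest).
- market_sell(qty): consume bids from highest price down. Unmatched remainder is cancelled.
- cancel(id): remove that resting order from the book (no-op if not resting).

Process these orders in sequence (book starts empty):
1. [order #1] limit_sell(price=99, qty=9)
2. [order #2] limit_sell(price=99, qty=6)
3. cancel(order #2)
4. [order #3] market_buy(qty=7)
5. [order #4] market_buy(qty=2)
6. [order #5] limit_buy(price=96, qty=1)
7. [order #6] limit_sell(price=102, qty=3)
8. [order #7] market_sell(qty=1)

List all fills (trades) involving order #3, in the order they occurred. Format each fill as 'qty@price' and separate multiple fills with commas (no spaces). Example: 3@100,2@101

Answer: 7@99

Derivation:
After op 1 [order #1] limit_sell(price=99, qty=9): fills=none; bids=[-] asks=[#1:9@99]
After op 2 [order #2] limit_sell(price=99, qty=6): fills=none; bids=[-] asks=[#1:9@99 #2:6@99]
After op 3 cancel(order #2): fills=none; bids=[-] asks=[#1:9@99]
After op 4 [order #3] market_buy(qty=7): fills=#3x#1:7@99; bids=[-] asks=[#1:2@99]
After op 5 [order #4] market_buy(qty=2): fills=#4x#1:2@99; bids=[-] asks=[-]
After op 6 [order #5] limit_buy(price=96, qty=1): fills=none; bids=[#5:1@96] asks=[-]
After op 7 [order #6] limit_sell(price=102, qty=3): fills=none; bids=[#5:1@96] asks=[#6:3@102]
After op 8 [order #7] market_sell(qty=1): fills=#5x#7:1@96; bids=[-] asks=[#6:3@102]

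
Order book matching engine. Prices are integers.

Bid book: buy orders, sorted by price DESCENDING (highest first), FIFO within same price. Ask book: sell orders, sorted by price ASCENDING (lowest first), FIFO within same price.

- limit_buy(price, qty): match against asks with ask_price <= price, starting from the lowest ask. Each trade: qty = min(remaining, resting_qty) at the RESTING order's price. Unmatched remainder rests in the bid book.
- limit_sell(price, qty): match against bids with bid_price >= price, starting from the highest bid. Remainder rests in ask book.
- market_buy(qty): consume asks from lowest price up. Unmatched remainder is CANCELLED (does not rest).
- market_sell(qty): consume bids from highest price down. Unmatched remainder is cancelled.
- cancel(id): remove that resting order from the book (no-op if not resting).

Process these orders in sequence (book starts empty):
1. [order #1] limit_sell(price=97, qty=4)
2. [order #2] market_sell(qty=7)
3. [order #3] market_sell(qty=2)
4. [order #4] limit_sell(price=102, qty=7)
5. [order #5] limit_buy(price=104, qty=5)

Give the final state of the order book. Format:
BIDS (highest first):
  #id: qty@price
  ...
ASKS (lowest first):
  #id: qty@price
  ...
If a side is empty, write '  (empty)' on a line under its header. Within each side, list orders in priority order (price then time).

Answer: BIDS (highest first):
  (empty)
ASKS (lowest first):
  #4: 6@102

Derivation:
After op 1 [order #1] limit_sell(price=97, qty=4): fills=none; bids=[-] asks=[#1:4@97]
After op 2 [order #2] market_sell(qty=7): fills=none; bids=[-] asks=[#1:4@97]
After op 3 [order #3] market_sell(qty=2): fills=none; bids=[-] asks=[#1:4@97]
After op 4 [order #4] limit_sell(price=102, qty=7): fills=none; bids=[-] asks=[#1:4@97 #4:7@102]
After op 5 [order #5] limit_buy(price=104, qty=5): fills=#5x#1:4@97 #5x#4:1@102; bids=[-] asks=[#4:6@102]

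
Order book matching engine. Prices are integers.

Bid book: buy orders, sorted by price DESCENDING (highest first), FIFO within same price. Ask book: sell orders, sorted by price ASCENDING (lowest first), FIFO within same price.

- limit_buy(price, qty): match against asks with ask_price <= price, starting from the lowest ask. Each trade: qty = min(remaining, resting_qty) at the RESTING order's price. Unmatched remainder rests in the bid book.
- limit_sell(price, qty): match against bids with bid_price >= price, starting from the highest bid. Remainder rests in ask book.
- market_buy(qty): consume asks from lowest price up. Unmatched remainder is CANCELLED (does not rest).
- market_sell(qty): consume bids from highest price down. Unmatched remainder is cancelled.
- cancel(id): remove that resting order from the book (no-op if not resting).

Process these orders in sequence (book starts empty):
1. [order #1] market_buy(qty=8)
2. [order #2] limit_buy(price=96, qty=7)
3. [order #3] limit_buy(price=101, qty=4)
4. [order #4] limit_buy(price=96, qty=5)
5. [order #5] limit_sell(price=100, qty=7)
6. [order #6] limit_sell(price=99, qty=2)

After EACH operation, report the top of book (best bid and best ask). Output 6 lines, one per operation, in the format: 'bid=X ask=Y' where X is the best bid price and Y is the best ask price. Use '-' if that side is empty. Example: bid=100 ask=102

Answer: bid=- ask=-
bid=96 ask=-
bid=101 ask=-
bid=101 ask=-
bid=96 ask=100
bid=96 ask=99

Derivation:
After op 1 [order #1] market_buy(qty=8): fills=none; bids=[-] asks=[-]
After op 2 [order #2] limit_buy(price=96, qty=7): fills=none; bids=[#2:7@96] asks=[-]
After op 3 [order #3] limit_buy(price=101, qty=4): fills=none; bids=[#3:4@101 #2:7@96] asks=[-]
After op 4 [order #4] limit_buy(price=96, qty=5): fills=none; bids=[#3:4@101 #2:7@96 #4:5@96] asks=[-]
After op 5 [order #5] limit_sell(price=100, qty=7): fills=#3x#5:4@101; bids=[#2:7@96 #4:5@96] asks=[#5:3@100]
After op 6 [order #6] limit_sell(price=99, qty=2): fills=none; bids=[#2:7@96 #4:5@96] asks=[#6:2@99 #5:3@100]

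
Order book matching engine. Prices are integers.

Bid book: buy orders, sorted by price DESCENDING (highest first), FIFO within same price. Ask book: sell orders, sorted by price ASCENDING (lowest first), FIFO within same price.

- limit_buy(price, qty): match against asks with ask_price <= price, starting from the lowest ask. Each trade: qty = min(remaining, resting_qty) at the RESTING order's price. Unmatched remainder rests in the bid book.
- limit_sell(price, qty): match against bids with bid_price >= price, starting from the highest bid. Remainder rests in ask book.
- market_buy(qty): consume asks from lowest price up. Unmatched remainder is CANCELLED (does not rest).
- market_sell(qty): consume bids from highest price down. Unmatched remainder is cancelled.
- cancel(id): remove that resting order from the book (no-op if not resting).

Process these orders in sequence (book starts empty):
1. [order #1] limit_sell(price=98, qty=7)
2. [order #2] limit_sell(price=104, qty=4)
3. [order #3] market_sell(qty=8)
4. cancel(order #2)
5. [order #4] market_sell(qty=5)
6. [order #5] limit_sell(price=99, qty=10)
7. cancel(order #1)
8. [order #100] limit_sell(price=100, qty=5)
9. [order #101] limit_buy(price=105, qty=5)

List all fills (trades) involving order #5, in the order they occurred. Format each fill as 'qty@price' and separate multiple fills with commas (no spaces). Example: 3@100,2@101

Answer: 5@99

Derivation:
After op 1 [order #1] limit_sell(price=98, qty=7): fills=none; bids=[-] asks=[#1:7@98]
After op 2 [order #2] limit_sell(price=104, qty=4): fills=none; bids=[-] asks=[#1:7@98 #2:4@104]
After op 3 [order #3] market_sell(qty=8): fills=none; bids=[-] asks=[#1:7@98 #2:4@104]
After op 4 cancel(order #2): fills=none; bids=[-] asks=[#1:7@98]
After op 5 [order #4] market_sell(qty=5): fills=none; bids=[-] asks=[#1:7@98]
After op 6 [order #5] limit_sell(price=99, qty=10): fills=none; bids=[-] asks=[#1:7@98 #5:10@99]
After op 7 cancel(order #1): fills=none; bids=[-] asks=[#5:10@99]
After op 8 [order #100] limit_sell(price=100, qty=5): fills=none; bids=[-] asks=[#5:10@99 #100:5@100]
After op 9 [order #101] limit_buy(price=105, qty=5): fills=#101x#5:5@99; bids=[-] asks=[#5:5@99 #100:5@100]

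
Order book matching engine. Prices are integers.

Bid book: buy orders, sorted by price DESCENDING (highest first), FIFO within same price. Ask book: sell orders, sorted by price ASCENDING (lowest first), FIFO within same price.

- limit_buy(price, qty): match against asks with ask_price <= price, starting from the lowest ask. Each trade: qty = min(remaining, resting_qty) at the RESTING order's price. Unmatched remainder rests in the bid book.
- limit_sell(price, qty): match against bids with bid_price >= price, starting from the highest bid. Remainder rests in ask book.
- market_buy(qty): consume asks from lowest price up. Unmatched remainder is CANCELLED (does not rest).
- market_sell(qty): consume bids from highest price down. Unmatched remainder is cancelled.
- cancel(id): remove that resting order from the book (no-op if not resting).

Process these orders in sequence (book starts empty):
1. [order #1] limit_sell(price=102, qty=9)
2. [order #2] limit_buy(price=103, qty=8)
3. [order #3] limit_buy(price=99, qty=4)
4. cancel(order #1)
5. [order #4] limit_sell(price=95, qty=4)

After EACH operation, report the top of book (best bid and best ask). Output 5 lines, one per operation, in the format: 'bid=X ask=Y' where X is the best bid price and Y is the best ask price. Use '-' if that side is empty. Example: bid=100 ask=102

After op 1 [order #1] limit_sell(price=102, qty=9): fills=none; bids=[-] asks=[#1:9@102]
After op 2 [order #2] limit_buy(price=103, qty=8): fills=#2x#1:8@102; bids=[-] asks=[#1:1@102]
After op 3 [order #3] limit_buy(price=99, qty=4): fills=none; bids=[#3:4@99] asks=[#1:1@102]
After op 4 cancel(order #1): fills=none; bids=[#3:4@99] asks=[-]
After op 5 [order #4] limit_sell(price=95, qty=4): fills=#3x#4:4@99; bids=[-] asks=[-]

Answer: bid=- ask=102
bid=- ask=102
bid=99 ask=102
bid=99 ask=-
bid=- ask=-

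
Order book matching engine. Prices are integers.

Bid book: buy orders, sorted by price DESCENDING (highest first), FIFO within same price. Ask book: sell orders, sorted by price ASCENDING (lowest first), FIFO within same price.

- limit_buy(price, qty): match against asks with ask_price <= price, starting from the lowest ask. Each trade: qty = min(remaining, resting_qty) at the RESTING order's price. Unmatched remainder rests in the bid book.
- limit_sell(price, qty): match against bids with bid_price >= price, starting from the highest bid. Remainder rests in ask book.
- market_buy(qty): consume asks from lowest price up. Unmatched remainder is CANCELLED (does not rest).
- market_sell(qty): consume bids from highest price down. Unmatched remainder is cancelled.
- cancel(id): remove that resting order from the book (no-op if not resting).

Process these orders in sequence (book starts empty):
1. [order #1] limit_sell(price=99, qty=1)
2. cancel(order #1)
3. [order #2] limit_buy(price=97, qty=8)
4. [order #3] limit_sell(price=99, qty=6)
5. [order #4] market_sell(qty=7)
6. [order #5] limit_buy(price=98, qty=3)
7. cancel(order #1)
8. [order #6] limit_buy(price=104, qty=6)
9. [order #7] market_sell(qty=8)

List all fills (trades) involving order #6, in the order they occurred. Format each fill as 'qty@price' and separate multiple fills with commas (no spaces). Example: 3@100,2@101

After op 1 [order #1] limit_sell(price=99, qty=1): fills=none; bids=[-] asks=[#1:1@99]
After op 2 cancel(order #1): fills=none; bids=[-] asks=[-]
After op 3 [order #2] limit_buy(price=97, qty=8): fills=none; bids=[#2:8@97] asks=[-]
After op 4 [order #3] limit_sell(price=99, qty=6): fills=none; bids=[#2:8@97] asks=[#3:6@99]
After op 5 [order #4] market_sell(qty=7): fills=#2x#4:7@97; bids=[#2:1@97] asks=[#3:6@99]
After op 6 [order #5] limit_buy(price=98, qty=3): fills=none; bids=[#5:3@98 #2:1@97] asks=[#3:6@99]
After op 7 cancel(order #1): fills=none; bids=[#5:3@98 #2:1@97] asks=[#3:6@99]
After op 8 [order #6] limit_buy(price=104, qty=6): fills=#6x#3:6@99; bids=[#5:3@98 #2:1@97] asks=[-]
After op 9 [order #7] market_sell(qty=8): fills=#5x#7:3@98 #2x#7:1@97; bids=[-] asks=[-]

Answer: 6@99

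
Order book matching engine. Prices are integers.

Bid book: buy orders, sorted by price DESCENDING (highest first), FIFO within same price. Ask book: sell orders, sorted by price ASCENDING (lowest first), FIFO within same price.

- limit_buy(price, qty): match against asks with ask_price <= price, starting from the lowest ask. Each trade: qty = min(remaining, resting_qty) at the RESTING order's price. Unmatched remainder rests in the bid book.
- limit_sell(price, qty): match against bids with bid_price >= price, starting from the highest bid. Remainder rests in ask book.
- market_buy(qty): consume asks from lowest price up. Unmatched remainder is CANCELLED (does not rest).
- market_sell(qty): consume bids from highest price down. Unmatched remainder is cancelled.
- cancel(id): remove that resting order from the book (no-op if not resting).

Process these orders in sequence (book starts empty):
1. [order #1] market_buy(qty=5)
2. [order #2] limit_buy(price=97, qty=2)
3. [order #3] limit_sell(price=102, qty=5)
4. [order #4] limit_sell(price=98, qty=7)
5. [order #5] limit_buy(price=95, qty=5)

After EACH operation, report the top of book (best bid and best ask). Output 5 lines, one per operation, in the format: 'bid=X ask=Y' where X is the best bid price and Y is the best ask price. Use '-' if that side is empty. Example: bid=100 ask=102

Answer: bid=- ask=-
bid=97 ask=-
bid=97 ask=102
bid=97 ask=98
bid=97 ask=98

Derivation:
After op 1 [order #1] market_buy(qty=5): fills=none; bids=[-] asks=[-]
After op 2 [order #2] limit_buy(price=97, qty=2): fills=none; bids=[#2:2@97] asks=[-]
After op 3 [order #3] limit_sell(price=102, qty=5): fills=none; bids=[#2:2@97] asks=[#3:5@102]
After op 4 [order #4] limit_sell(price=98, qty=7): fills=none; bids=[#2:2@97] asks=[#4:7@98 #3:5@102]
After op 5 [order #5] limit_buy(price=95, qty=5): fills=none; bids=[#2:2@97 #5:5@95] asks=[#4:7@98 #3:5@102]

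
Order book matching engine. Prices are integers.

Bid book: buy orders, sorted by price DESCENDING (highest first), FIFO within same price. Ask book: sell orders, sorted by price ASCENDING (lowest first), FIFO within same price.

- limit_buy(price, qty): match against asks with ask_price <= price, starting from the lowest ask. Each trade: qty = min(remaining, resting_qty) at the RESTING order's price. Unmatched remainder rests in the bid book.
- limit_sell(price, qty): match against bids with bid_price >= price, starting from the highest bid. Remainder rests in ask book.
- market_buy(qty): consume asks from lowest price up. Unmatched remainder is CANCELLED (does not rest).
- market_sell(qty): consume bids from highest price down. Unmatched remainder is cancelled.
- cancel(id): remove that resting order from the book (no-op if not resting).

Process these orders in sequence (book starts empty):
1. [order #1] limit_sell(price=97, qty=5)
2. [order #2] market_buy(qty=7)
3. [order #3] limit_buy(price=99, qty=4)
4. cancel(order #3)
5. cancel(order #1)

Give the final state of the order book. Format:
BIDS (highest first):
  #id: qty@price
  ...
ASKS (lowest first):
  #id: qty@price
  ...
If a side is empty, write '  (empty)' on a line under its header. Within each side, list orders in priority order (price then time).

After op 1 [order #1] limit_sell(price=97, qty=5): fills=none; bids=[-] asks=[#1:5@97]
After op 2 [order #2] market_buy(qty=7): fills=#2x#1:5@97; bids=[-] asks=[-]
After op 3 [order #3] limit_buy(price=99, qty=4): fills=none; bids=[#3:4@99] asks=[-]
After op 4 cancel(order #3): fills=none; bids=[-] asks=[-]
After op 5 cancel(order #1): fills=none; bids=[-] asks=[-]

Answer: BIDS (highest first):
  (empty)
ASKS (lowest first):
  (empty)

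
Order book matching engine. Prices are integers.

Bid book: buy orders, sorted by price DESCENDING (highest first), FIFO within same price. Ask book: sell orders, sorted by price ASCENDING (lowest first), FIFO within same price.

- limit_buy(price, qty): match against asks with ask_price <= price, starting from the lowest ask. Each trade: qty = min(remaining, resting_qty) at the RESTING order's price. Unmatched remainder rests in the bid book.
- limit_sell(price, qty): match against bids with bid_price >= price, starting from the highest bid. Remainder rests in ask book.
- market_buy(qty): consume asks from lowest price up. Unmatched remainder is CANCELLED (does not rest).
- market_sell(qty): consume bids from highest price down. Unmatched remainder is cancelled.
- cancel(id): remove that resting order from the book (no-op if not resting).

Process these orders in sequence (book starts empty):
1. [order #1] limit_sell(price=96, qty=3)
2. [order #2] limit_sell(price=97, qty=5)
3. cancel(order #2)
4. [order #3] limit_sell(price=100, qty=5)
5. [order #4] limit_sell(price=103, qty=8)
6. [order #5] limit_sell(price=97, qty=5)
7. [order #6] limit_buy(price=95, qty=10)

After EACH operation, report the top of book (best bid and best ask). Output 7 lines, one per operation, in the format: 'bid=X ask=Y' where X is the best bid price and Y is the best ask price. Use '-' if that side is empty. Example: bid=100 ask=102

Answer: bid=- ask=96
bid=- ask=96
bid=- ask=96
bid=- ask=96
bid=- ask=96
bid=- ask=96
bid=95 ask=96

Derivation:
After op 1 [order #1] limit_sell(price=96, qty=3): fills=none; bids=[-] asks=[#1:3@96]
After op 2 [order #2] limit_sell(price=97, qty=5): fills=none; bids=[-] asks=[#1:3@96 #2:5@97]
After op 3 cancel(order #2): fills=none; bids=[-] asks=[#1:3@96]
After op 4 [order #3] limit_sell(price=100, qty=5): fills=none; bids=[-] asks=[#1:3@96 #3:5@100]
After op 5 [order #4] limit_sell(price=103, qty=8): fills=none; bids=[-] asks=[#1:3@96 #3:5@100 #4:8@103]
After op 6 [order #5] limit_sell(price=97, qty=5): fills=none; bids=[-] asks=[#1:3@96 #5:5@97 #3:5@100 #4:8@103]
After op 7 [order #6] limit_buy(price=95, qty=10): fills=none; bids=[#6:10@95] asks=[#1:3@96 #5:5@97 #3:5@100 #4:8@103]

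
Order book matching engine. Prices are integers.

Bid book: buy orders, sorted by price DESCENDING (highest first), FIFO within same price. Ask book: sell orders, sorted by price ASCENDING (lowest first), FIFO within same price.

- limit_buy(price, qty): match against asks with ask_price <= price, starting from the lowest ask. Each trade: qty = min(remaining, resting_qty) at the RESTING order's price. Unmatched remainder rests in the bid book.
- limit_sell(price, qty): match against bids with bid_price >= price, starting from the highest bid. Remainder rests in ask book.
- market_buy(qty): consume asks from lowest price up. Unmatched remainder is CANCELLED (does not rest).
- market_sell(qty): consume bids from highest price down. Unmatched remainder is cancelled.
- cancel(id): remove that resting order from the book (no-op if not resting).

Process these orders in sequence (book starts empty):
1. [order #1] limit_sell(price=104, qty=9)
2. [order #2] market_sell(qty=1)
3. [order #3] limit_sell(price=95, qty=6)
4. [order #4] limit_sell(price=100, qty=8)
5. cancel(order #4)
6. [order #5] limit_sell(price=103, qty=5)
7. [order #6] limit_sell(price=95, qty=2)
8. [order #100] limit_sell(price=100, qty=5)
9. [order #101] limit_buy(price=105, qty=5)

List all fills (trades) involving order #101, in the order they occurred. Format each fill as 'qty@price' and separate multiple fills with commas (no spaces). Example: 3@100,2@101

Answer: 5@95

Derivation:
After op 1 [order #1] limit_sell(price=104, qty=9): fills=none; bids=[-] asks=[#1:9@104]
After op 2 [order #2] market_sell(qty=1): fills=none; bids=[-] asks=[#1:9@104]
After op 3 [order #3] limit_sell(price=95, qty=6): fills=none; bids=[-] asks=[#3:6@95 #1:9@104]
After op 4 [order #4] limit_sell(price=100, qty=8): fills=none; bids=[-] asks=[#3:6@95 #4:8@100 #1:9@104]
After op 5 cancel(order #4): fills=none; bids=[-] asks=[#3:6@95 #1:9@104]
After op 6 [order #5] limit_sell(price=103, qty=5): fills=none; bids=[-] asks=[#3:6@95 #5:5@103 #1:9@104]
After op 7 [order #6] limit_sell(price=95, qty=2): fills=none; bids=[-] asks=[#3:6@95 #6:2@95 #5:5@103 #1:9@104]
After op 8 [order #100] limit_sell(price=100, qty=5): fills=none; bids=[-] asks=[#3:6@95 #6:2@95 #100:5@100 #5:5@103 #1:9@104]
After op 9 [order #101] limit_buy(price=105, qty=5): fills=#101x#3:5@95; bids=[-] asks=[#3:1@95 #6:2@95 #100:5@100 #5:5@103 #1:9@104]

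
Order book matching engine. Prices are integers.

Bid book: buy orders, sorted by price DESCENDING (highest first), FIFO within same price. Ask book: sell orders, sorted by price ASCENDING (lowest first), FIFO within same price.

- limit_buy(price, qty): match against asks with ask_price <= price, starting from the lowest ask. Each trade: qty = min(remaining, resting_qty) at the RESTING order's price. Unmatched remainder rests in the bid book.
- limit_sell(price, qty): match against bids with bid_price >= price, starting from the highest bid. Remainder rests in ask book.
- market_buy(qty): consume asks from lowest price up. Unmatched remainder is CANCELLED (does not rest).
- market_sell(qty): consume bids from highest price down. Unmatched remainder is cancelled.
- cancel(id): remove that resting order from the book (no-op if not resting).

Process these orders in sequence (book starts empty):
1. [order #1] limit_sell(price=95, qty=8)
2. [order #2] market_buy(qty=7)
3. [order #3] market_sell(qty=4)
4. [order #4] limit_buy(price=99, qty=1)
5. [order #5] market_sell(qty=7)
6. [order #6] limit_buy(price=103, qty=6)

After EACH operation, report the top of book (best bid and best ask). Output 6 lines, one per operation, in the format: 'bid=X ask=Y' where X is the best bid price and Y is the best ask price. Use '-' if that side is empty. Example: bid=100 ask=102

After op 1 [order #1] limit_sell(price=95, qty=8): fills=none; bids=[-] asks=[#1:8@95]
After op 2 [order #2] market_buy(qty=7): fills=#2x#1:7@95; bids=[-] asks=[#1:1@95]
After op 3 [order #3] market_sell(qty=4): fills=none; bids=[-] asks=[#1:1@95]
After op 4 [order #4] limit_buy(price=99, qty=1): fills=#4x#1:1@95; bids=[-] asks=[-]
After op 5 [order #5] market_sell(qty=7): fills=none; bids=[-] asks=[-]
After op 6 [order #6] limit_buy(price=103, qty=6): fills=none; bids=[#6:6@103] asks=[-]

Answer: bid=- ask=95
bid=- ask=95
bid=- ask=95
bid=- ask=-
bid=- ask=-
bid=103 ask=-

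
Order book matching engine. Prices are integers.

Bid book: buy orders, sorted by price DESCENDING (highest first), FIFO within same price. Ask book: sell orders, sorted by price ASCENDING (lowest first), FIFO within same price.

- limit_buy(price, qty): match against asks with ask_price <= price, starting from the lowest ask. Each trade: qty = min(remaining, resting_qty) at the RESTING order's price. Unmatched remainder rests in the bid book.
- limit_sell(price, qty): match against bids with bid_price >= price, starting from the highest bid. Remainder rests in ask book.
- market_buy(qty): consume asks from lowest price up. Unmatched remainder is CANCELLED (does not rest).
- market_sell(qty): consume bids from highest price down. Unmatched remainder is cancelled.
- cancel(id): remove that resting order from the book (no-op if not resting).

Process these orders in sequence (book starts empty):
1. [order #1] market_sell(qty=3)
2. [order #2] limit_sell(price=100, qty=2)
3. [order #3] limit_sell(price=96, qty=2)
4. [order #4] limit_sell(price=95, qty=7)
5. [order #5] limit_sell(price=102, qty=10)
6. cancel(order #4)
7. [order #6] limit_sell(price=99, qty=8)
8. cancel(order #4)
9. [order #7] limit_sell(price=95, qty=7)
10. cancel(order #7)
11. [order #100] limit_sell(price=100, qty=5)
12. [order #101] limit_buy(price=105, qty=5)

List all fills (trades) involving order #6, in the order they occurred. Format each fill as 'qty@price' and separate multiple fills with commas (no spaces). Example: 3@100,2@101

Answer: 3@99

Derivation:
After op 1 [order #1] market_sell(qty=3): fills=none; bids=[-] asks=[-]
After op 2 [order #2] limit_sell(price=100, qty=2): fills=none; bids=[-] asks=[#2:2@100]
After op 3 [order #3] limit_sell(price=96, qty=2): fills=none; bids=[-] asks=[#3:2@96 #2:2@100]
After op 4 [order #4] limit_sell(price=95, qty=7): fills=none; bids=[-] asks=[#4:7@95 #3:2@96 #2:2@100]
After op 5 [order #5] limit_sell(price=102, qty=10): fills=none; bids=[-] asks=[#4:7@95 #3:2@96 #2:2@100 #5:10@102]
After op 6 cancel(order #4): fills=none; bids=[-] asks=[#3:2@96 #2:2@100 #5:10@102]
After op 7 [order #6] limit_sell(price=99, qty=8): fills=none; bids=[-] asks=[#3:2@96 #6:8@99 #2:2@100 #5:10@102]
After op 8 cancel(order #4): fills=none; bids=[-] asks=[#3:2@96 #6:8@99 #2:2@100 #5:10@102]
After op 9 [order #7] limit_sell(price=95, qty=7): fills=none; bids=[-] asks=[#7:7@95 #3:2@96 #6:8@99 #2:2@100 #5:10@102]
After op 10 cancel(order #7): fills=none; bids=[-] asks=[#3:2@96 #6:8@99 #2:2@100 #5:10@102]
After op 11 [order #100] limit_sell(price=100, qty=5): fills=none; bids=[-] asks=[#3:2@96 #6:8@99 #2:2@100 #100:5@100 #5:10@102]
After op 12 [order #101] limit_buy(price=105, qty=5): fills=#101x#3:2@96 #101x#6:3@99; bids=[-] asks=[#6:5@99 #2:2@100 #100:5@100 #5:10@102]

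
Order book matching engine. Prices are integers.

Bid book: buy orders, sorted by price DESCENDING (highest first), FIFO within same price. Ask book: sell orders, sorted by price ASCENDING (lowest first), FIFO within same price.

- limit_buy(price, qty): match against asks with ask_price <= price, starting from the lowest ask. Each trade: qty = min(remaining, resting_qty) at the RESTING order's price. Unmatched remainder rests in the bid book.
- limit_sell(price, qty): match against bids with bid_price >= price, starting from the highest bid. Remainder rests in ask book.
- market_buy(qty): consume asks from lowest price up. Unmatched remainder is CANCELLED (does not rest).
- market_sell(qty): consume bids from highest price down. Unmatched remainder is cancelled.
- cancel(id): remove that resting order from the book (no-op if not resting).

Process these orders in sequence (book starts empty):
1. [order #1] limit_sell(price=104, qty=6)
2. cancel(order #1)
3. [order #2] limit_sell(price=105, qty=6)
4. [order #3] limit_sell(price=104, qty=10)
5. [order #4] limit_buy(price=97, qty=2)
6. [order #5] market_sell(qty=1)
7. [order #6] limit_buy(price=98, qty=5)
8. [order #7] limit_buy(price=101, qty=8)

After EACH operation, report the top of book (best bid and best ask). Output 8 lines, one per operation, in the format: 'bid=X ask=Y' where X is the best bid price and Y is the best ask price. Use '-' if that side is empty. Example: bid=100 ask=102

After op 1 [order #1] limit_sell(price=104, qty=6): fills=none; bids=[-] asks=[#1:6@104]
After op 2 cancel(order #1): fills=none; bids=[-] asks=[-]
After op 3 [order #2] limit_sell(price=105, qty=6): fills=none; bids=[-] asks=[#2:6@105]
After op 4 [order #3] limit_sell(price=104, qty=10): fills=none; bids=[-] asks=[#3:10@104 #2:6@105]
After op 5 [order #4] limit_buy(price=97, qty=2): fills=none; bids=[#4:2@97] asks=[#3:10@104 #2:6@105]
After op 6 [order #5] market_sell(qty=1): fills=#4x#5:1@97; bids=[#4:1@97] asks=[#3:10@104 #2:6@105]
After op 7 [order #6] limit_buy(price=98, qty=5): fills=none; bids=[#6:5@98 #4:1@97] asks=[#3:10@104 #2:6@105]
After op 8 [order #7] limit_buy(price=101, qty=8): fills=none; bids=[#7:8@101 #6:5@98 #4:1@97] asks=[#3:10@104 #2:6@105]

Answer: bid=- ask=104
bid=- ask=-
bid=- ask=105
bid=- ask=104
bid=97 ask=104
bid=97 ask=104
bid=98 ask=104
bid=101 ask=104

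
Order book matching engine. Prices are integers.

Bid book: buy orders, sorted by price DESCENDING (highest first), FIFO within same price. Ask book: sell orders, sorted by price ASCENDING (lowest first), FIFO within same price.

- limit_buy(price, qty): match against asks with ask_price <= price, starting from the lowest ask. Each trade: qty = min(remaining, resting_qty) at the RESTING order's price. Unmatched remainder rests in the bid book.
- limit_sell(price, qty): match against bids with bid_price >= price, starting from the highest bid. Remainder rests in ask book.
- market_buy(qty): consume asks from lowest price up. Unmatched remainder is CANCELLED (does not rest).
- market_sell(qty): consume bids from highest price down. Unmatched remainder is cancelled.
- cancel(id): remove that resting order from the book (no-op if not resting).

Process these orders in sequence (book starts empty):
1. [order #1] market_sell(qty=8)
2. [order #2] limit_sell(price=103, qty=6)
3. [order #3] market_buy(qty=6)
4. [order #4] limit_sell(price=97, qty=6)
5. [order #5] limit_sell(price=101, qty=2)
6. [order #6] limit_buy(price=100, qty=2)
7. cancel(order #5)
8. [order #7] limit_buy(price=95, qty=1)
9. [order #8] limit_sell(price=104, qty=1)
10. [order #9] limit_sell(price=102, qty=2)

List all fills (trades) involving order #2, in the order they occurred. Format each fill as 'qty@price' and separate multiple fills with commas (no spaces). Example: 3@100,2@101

Answer: 6@103

Derivation:
After op 1 [order #1] market_sell(qty=8): fills=none; bids=[-] asks=[-]
After op 2 [order #2] limit_sell(price=103, qty=6): fills=none; bids=[-] asks=[#2:6@103]
After op 3 [order #3] market_buy(qty=6): fills=#3x#2:6@103; bids=[-] asks=[-]
After op 4 [order #4] limit_sell(price=97, qty=6): fills=none; bids=[-] asks=[#4:6@97]
After op 5 [order #5] limit_sell(price=101, qty=2): fills=none; bids=[-] asks=[#4:6@97 #5:2@101]
After op 6 [order #6] limit_buy(price=100, qty=2): fills=#6x#4:2@97; bids=[-] asks=[#4:4@97 #5:2@101]
After op 7 cancel(order #5): fills=none; bids=[-] asks=[#4:4@97]
After op 8 [order #7] limit_buy(price=95, qty=1): fills=none; bids=[#7:1@95] asks=[#4:4@97]
After op 9 [order #8] limit_sell(price=104, qty=1): fills=none; bids=[#7:1@95] asks=[#4:4@97 #8:1@104]
After op 10 [order #9] limit_sell(price=102, qty=2): fills=none; bids=[#7:1@95] asks=[#4:4@97 #9:2@102 #8:1@104]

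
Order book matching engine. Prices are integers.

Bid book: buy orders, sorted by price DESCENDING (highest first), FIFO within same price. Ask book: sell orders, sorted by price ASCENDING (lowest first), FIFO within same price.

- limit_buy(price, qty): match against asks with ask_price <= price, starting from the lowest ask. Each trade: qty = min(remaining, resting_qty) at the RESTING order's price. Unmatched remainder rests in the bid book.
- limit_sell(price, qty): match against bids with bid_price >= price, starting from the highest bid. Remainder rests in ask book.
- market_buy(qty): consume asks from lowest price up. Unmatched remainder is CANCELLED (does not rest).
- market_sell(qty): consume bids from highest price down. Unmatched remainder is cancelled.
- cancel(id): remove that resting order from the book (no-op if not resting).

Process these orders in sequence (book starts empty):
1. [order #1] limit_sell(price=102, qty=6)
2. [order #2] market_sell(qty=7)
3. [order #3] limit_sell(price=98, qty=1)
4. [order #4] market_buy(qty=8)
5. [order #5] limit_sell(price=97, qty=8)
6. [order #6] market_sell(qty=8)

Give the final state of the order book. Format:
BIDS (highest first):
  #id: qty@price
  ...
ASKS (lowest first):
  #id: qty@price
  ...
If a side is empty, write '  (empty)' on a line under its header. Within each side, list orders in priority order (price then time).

After op 1 [order #1] limit_sell(price=102, qty=6): fills=none; bids=[-] asks=[#1:6@102]
After op 2 [order #2] market_sell(qty=7): fills=none; bids=[-] asks=[#1:6@102]
After op 3 [order #3] limit_sell(price=98, qty=1): fills=none; bids=[-] asks=[#3:1@98 #1:6@102]
After op 4 [order #4] market_buy(qty=8): fills=#4x#3:1@98 #4x#1:6@102; bids=[-] asks=[-]
After op 5 [order #5] limit_sell(price=97, qty=8): fills=none; bids=[-] asks=[#5:8@97]
After op 6 [order #6] market_sell(qty=8): fills=none; bids=[-] asks=[#5:8@97]

Answer: BIDS (highest first):
  (empty)
ASKS (lowest first):
  #5: 8@97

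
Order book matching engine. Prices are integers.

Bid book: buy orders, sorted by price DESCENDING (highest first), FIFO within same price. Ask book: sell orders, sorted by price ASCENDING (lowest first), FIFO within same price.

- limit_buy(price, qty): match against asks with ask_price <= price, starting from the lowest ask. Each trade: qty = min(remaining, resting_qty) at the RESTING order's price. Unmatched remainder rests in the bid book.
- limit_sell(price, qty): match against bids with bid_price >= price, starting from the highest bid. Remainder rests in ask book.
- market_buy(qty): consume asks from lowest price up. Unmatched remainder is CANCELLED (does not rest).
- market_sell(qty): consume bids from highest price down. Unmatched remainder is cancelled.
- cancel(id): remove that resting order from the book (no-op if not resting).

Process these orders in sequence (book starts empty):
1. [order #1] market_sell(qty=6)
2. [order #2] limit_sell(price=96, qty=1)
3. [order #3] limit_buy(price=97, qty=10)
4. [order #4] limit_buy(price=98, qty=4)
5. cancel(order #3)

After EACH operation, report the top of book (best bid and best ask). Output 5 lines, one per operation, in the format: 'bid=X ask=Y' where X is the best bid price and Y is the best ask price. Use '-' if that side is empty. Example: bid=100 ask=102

After op 1 [order #1] market_sell(qty=6): fills=none; bids=[-] asks=[-]
After op 2 [order #2] limit_sell(price=96, qty=1): fills=none; bids=[-] asks=[#2:1@96]
After op 3 [order #3] limit_buy(price=97, qty=10): fills=#3x#2:1@96; bids=[#3:9@97] asks=[-]
After op 4 [order #4] limit_buy(price=98, qty=4): fills=none; bids=[#4:4@98 #3:9@97] asks=[-]
After op 5 cancel(order #3): fills=none; bids=[#4:4@98] asks=[-]

Answer: bid=- ask=-
bid=- ask=96
bid=97 ask=-
bid=98 ask=-
bid=98 ask=-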